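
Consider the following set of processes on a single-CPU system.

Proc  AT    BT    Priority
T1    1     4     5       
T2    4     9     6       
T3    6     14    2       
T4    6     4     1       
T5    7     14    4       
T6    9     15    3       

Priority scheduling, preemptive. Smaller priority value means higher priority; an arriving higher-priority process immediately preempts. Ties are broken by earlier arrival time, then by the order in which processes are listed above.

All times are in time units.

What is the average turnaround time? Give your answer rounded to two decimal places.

26.50

Gantt: | idle 0-1 | T1 1-5 | T2 5-6 | T4 6-10 | T3 10-24 | T6 24-39 | T5 39-53 | T2 53-61 |
Completion: T1=5  T2=61  T3=24  T4=10  T5=53  T6=39
Turnaround times: T1=4, T2=57, T3=18, T4=4, T5=46, T6=30
Average turnaround = (4+57+18+4+46+30) / 6 = 159/6 = 26.50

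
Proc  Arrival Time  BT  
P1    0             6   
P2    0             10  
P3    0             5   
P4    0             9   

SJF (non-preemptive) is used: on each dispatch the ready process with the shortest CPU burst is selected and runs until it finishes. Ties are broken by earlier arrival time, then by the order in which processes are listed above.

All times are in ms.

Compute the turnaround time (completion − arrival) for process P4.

20

Gantt: | P3 0-5 | P1 5-11 | P4 11-20 | P2 20-30 |
Completion: P1=11  P2=30  P3=5  P4=20
Turnaround (C−A): P1=11  P2=30  P3=5  P4=20
Turnaround(P4) = completion − arrival = 20 − 0 = 20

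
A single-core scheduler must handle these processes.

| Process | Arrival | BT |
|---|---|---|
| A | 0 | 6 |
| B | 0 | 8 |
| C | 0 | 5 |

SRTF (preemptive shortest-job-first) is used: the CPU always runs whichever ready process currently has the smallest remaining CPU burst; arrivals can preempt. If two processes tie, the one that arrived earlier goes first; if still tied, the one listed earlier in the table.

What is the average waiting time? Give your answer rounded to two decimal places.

Schedule: | C 0-5 | A 5-11 | B 11-19 |
Completion: A=11  B=19  C=5
Turnaround (C−A): A=11  B=19  C=5
Waiting times: A=5, B=11, C=0
Average waiting = (5+11+0) / 3 = 16/3 = 5.33

5.33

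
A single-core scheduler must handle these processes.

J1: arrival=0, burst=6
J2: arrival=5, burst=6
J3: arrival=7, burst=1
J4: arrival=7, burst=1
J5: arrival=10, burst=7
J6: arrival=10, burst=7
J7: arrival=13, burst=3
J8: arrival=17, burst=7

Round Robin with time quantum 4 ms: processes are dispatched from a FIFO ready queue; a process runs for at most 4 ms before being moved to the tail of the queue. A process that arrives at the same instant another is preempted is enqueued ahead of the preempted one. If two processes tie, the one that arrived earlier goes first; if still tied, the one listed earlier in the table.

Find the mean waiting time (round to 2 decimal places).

Schedule: | J1 0-6 | J2 6-10 | J3 10-11 | J4 11-12 | J5 12-16 | J6 16-20 | J2 20-22 | J7 22-25 | J5 25-28 | J8 28-32 | J6 32-35 | J8 35-38 |
Completion: J1=6  J2=22  J3=11  J4=12  J5=28  J6=35  J7=25  J8=38
Waiting times: J1=0, J2=11, J3=3, J4=4, J5=11, J6=18, J7=9, J8=14
Average waiting = (0+11+3+4+11+18+9+14) / 8 = 70/8 = 8.75

8.75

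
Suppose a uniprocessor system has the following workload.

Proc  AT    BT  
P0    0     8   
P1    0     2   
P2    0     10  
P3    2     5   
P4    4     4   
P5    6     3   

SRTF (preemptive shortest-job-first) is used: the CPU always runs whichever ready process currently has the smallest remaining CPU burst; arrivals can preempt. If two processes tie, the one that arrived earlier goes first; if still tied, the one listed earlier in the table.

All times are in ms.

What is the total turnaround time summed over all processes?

75

Timeline: | P1 0-2 | P3 2-7 | P5 7-10 | P4 10-14 | P0 14-22 | P2 22-32 |
Completion: P0=22  P1=2  P2=32  P3=7  P4=14  P5=10
Turnaround (C−A): P0=22  P1=2  P2=32  P3=5  P4=10  P5=4
Turnaround = completion − arrival: P0=22, P1=2, P2=32, P3=5, P4=10, P5=4
Total turnaround = 22 + 2 + 32 + 5 + 10 + 4 = 75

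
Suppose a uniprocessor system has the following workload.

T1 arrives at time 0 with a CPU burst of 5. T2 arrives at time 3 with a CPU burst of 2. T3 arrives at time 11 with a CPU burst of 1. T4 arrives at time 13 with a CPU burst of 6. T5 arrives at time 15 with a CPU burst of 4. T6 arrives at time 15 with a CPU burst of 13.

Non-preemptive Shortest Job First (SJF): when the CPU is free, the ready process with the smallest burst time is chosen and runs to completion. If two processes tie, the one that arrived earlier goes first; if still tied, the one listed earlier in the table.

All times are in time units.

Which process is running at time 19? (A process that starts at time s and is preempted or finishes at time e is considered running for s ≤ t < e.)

T5

Timeline: | T1 0-5 | T2 5-7 | idle 7-11 | T3 11-12 | idle 12-13 | T4 13-19 | T5 19-23 | T6 23-36 |
Completion: T1=5  T2=7  T3=12  T4=19  T5=23  T6=36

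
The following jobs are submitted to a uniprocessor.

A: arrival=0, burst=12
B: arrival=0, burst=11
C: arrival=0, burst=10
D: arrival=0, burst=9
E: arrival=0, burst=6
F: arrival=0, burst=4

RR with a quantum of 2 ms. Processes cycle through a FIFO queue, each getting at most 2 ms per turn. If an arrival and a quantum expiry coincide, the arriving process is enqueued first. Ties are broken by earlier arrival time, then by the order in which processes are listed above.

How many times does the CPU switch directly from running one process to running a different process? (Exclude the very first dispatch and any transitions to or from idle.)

26

Schedule: | A 0-2 | B 2-4 | C 4-6 | D 6-8 | E 8-10 | F 10-12 | A 12-14 | B 14-16 | C 16-18 | D 18-20 | E 20-22 | F 22-24 | A 24-26 | B 26-28 | C 28-30 | D 30-32 | E 32-34 | A 34-36 | B 36-38 | C 38-40 | D 40-42 | A 42-44 | B 44-46 | C 46-48 | D 48-49 | A 49-51 | B 51-52 |
Completion: A=51  B=52  C=48  D=49  E=34  F=24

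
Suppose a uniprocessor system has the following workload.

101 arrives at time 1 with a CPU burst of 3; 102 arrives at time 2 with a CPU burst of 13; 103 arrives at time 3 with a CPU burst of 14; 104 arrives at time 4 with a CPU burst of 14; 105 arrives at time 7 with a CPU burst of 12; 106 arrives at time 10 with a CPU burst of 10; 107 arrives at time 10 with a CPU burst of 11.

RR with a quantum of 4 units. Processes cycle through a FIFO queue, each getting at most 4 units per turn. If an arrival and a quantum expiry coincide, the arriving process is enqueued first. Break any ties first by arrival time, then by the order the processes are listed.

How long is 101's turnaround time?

Timeline: | idle 0-1 | 101 1-4 | 102 4-8 | 103 8-12 | 104 12-16 | 105 16-20 | 102 20-24 | 106 24-28 | 107 28-32 | 103 32-36 | 104 36-40 | 105 40-44 | 102 44-48 | 106 48-52 | 107 52-56 | 103 56-60 | 104 60-64 | 105 64-68 | 102 68-69 | 106 69-71 | 107 71-74 | 103 74-76 | 104 76-78 |
Completion: 101=4  102=69  103=76  104=78  105=68  106=71  107=74
Turnaround(101) = completion − arrival = 4 − 1 = 3

3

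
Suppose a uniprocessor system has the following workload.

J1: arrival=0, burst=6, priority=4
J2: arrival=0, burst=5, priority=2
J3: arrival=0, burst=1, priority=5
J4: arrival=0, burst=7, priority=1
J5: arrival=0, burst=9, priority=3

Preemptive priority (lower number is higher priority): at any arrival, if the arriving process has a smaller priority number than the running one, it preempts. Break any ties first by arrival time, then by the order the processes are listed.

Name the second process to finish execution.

J2

Timeline: | J4 0-7 | J2 7-12 | J5 12-21 | J1 21-27 | J3 27-28 |
Completion: J1=27  J2=12  J3=28  J4=7  J5=21
Finish order: J4 → J2 → J5 → J1 → J3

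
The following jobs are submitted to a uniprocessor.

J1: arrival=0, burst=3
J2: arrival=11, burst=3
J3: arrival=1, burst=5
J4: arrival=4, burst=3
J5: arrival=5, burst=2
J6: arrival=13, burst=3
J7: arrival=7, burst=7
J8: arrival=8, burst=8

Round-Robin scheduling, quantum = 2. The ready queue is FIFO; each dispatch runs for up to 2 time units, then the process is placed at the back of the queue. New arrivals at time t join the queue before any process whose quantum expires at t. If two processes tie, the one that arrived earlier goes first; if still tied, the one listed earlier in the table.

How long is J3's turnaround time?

16

Schedule: | J1 0-2 | J3 2-4 | J1 4-5 | J4 5-7 | J3 7-9 | J5 9-11 | J7 11-13 | J4 13-14 | J8 14-16 | J3 16-17 | J2 17-19 | J6 19-21 | J7 21-23 | J8 23-25 | J2 25-26 | J6 26-27 | J7 27-29 | J8 29-31 | J7 31-32 | J8 32-34 |
Completion: J1=5  J2=26  J3=17  J4=14  J5=11  J6=27  J7=32  J8=34
Turnaround (C−A): J1=5  J2=15  J3=16  J4=10  J5=6  J6=14  J7=25  J8=26
Turnaround(J3) = completion − arrival = 17 − 1 = 16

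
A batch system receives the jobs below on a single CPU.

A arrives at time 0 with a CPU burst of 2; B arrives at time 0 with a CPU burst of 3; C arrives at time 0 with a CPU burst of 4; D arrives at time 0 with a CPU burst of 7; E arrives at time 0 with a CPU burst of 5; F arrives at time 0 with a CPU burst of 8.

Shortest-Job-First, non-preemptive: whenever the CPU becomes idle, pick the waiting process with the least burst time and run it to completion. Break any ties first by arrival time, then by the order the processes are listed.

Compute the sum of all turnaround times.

Timeline: | A 0-2 | B 2-5 | C 5-9 | E 9-14 | D 14-21 | F 21-29 |
Completion: A=2  B=5  C=9  D=21  E=14  F=29
Turnaround = completion − arrival: A=2, B=5, C=9, D=21, E=14, F=29
Total turnaround = 2 + 5 + 9 + 21 + 14 + 29 = 80

80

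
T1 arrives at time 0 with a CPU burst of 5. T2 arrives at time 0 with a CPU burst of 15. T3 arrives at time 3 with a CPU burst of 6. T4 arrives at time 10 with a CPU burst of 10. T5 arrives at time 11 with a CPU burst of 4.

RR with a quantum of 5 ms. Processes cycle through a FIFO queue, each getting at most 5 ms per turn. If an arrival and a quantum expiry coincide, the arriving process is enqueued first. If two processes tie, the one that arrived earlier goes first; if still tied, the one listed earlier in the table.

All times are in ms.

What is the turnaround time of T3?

Schedule: | T1 0-5 | T2 5-10 | T3 10-15 | T4 15-20 | T2 20-25 | T5 25-29 | T3 29-30 | T4 30-35 | T2 35-40 |
Completion: T1=5  T2=40  T3=30  T4=35  T5=29
Turnaround(T3) = completion − arrival = 30 − 3 = 27

27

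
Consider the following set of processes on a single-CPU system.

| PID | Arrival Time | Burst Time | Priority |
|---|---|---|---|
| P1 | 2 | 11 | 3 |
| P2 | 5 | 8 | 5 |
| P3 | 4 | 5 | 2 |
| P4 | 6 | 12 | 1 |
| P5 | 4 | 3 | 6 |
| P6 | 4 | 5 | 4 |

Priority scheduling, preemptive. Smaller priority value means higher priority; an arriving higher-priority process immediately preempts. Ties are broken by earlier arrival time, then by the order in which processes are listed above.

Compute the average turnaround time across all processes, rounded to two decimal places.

28.00

Schedule: | idle 0-2 | P1 2-4 | P3 4-6 | P4 6-18 | P3 18-21 | P1 21-30 | P6 30-35 | P2 35-43 | P5 43-46 |
Completion: P1=30  P2=43  P3=21  P4=18  P5=46  P6=35
Turnaround (C−A): P1=28  P2=38  P3=17  P4=12  P5=42  P6=31
Turnaround times: P1=28, P2=38, P3=17, P4=12, P5=42, P6=31
Average turnaround = (28+38+17+12+42+31) / 6 = 168/6 = 28.00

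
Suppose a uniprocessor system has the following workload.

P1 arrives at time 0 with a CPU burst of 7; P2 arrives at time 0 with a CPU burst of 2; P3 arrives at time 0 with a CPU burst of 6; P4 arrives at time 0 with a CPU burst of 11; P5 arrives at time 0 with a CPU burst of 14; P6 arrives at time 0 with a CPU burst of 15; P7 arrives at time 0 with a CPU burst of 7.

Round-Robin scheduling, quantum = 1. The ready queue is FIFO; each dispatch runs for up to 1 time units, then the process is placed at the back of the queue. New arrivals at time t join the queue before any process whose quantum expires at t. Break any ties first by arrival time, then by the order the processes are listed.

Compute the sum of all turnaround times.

Timeline: | P1 0-1 | P2 1-2 | P3 2-3 | P4 3-4 | P5 4-5 | P6 5-6 | P7 6-7 | P1 7-8 | P2 8-9 | P3 9-10 | P4 10-11 | P5 11-12 | P6 12-13 | P7 13-14 | P1 14-15 | P3 15-16 | P4 16-17 | P5 17-18 | P6 18-19 | P7 19-20 | P1 20-21 | P3 21-22 | P4 22-23 | P5 23-24 | P6 24-25 | P7 25-26 | P1 26-27 | P3 27-28 | P4 28-29 | P5 29-30 | P6 30-31 | P7 31-32 | P1 32-33 | P3 33-34 | P4 34-35 | P5 35-36 | P6 36-37 | P7 37-38 | P1 38-39 | P4 39-40 | P5 40-41 | P6 41-42 | P7 42-43 | P4 43-44 | P5 44-45 | P6 45-46 | P4 46-47 | P5 47-48 | P6 48-49 | P4 49-50 | P5 50-51 | P6 51-52 | P4 52-53 | P5 53-54 | P6 54-55 | P5 55-56 | P6 56-57 | P5 57-58 | P6 58-59 | P5 59-60 | P6 60-62 |
Completion: P1=39  P2=9  P3=34  P4=53  P5=60  P6=62  P7=43
Turnaround (C−A): P1=39  P2=9  P3=34  P4=53  P5=60  P6=62  P7=43
Turnaround = completion − arrival: P1=39, P2=9, P3=34, P4=53, P5=60, P6=62, P7=43
Total turnaround = 39 + 9 + 34 + 53 + 60 + 62 + 43 = 300

300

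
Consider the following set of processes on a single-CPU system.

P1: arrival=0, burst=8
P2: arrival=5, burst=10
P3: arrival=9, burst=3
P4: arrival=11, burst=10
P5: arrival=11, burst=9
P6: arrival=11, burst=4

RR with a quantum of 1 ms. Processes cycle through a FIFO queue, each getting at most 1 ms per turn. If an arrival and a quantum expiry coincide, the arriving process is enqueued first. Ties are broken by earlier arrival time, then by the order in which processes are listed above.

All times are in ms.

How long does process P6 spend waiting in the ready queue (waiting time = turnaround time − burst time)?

15

Schedule: | P1 0-5 | P2 5-6 | P1 6-7 | P2 7-8 | P1 8-9 | P2 9-10 | P3 10-11 | P1 11-12 | P2 12-13 | P4 13-14 | P5 14-15 | P6 15-16 | P3 16-17 | P2 17-18 | P4 18-19 | P5 19-20 | P6 20-21 | P3 21-22 | P2 22-23 | P4 23-24 | P5 24-25 | P6 25-26 | P2 26-27 | P4 27-28 | P5 28-29 | P6 29-30 | P2 30-31 | P4 31-32 | P5 32-33 | P2 33-34 | P4 34-35 | P5 35-36 | P2 36-37 | P4 37-38 | P5 38-39 | P4 39-40 | P5 40-41 | P4 41-42 | P5 42-43 | P4 43-44 |
Completion: P1=12  P2=37  P3=22  P4=44  P5=43  P6=30
Turnaround (C−A): P1=12  P2=32  P3=13  P4=33  P5=32  P6=19
Waiting(P6) = turnaround − burst = 19 − 4 = 15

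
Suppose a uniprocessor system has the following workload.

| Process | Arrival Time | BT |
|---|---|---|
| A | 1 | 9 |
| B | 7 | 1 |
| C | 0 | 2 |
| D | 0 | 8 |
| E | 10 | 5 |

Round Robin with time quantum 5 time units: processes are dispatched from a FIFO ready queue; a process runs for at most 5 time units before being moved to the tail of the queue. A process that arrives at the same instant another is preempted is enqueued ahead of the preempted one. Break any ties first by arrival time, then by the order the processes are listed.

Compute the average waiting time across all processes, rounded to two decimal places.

Gantt: | C 0-2 | D 2-7 | A 7-12 | B 12-13 | D 13-16 | E 16-21 | A 21-25 |
Completion: A=25  B=13  C=2  D=16  E=21
Turnaround (C−A): A=24  B=6  C=2  D=16  E=11
Waiting times: A=15, B=5, C=0, D=8, E=6
Average waiting = (15+5+0+8+6) / 5 = 34/5 = 6.80

6.80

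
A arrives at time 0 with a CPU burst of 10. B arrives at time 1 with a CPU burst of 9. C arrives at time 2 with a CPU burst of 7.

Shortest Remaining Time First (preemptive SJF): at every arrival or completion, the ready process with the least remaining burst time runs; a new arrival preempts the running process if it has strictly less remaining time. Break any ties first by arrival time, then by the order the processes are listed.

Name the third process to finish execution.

Schedule: | A 0-2 | C 2-9 | A 9-17 | B 17-26 |
Completion: A=17  B=26  C=9
Turnaround (C−A): A=17  B=25  C=7
Finish order: C → A → B

B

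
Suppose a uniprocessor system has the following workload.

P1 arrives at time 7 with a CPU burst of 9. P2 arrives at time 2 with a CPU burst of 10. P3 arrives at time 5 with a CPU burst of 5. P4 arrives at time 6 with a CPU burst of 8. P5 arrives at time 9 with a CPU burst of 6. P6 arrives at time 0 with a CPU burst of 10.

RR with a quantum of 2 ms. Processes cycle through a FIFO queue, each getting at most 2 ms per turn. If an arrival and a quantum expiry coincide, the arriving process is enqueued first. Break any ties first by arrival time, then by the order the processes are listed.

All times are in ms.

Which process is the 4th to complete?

P5

Timeline: | P6 0-2 | P2 2-4 | P6 4-6 | P2 6-8 | P3 8-10 | P4 10-12 | P6 12-14 | P1 14-16 | P2 16-18 | P5 18-20 | P3 20-22 | P4 22-24 | P6 24-26 | P1 26-28 | P2 28-30 | P5 30-32 | P3 32-33 | P4 33-35 | P6 35-37 | P1 37-39 | P2 39-41 | P5 41-43 | P4 43-45 | P1 45-48 |
Completion: P1=48  P2=41  P3=33  P4=45  P5=43  P6=37
Turnaround (C−A): P1=41  P2=39  P3=28  P4=39  P5=34  P6=37
Finish order: P3 → P6 → P2 → P5 → P4 → P1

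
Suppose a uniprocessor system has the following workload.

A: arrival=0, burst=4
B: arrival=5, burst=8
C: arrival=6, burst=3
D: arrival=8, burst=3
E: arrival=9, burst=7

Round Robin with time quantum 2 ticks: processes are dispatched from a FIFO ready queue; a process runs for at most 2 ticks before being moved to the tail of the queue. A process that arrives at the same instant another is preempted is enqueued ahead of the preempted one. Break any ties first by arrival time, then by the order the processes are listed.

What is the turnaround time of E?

Gantt: | A 0-4 | idle 4-5 | B 5-7 | C 7-9 | B 9-11 | D 11-13 | E 13-15 | C 15-16 | B 16-18 | D 18-19 | E 19-21 | B 21-23 | E 23-26 |
Completion: A=4  B=23  C=16  D=19  E=26
Turnaround(E) = completion − arrival = 26 − 9 = 17

17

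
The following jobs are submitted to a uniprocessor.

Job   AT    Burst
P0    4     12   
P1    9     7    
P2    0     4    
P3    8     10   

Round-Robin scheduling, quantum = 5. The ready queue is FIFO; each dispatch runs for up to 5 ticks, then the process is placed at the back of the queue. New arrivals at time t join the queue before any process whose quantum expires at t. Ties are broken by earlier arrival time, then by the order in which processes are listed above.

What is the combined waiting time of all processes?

Schedule: | P2 0-4 | P0 4-9 | P3 9-14 | P1 14-19 | P0 19-24 | P3 24-29 | P1 29-31 | P0 31-33 |
Completion: P0=33  P1=31  P2=4  P3=29
Turnaround (C−A): P0=29  P1=22  P2=4  P3=21
Waiting = turnaround − burst: P0=17, P1=15, P2=0, P3=11
Total waiting = 17 + 15 + 0 + 11 = 43

43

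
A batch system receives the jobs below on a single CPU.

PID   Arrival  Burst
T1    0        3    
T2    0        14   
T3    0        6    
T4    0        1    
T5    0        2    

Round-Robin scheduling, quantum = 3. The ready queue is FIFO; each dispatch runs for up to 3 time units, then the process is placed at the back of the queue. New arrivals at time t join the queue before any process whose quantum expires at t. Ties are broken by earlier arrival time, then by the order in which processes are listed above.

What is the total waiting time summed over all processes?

43

Timeline: | T1 0-3 | T2 3-6 | T3 6-9 | T4 9-10 | T5 10-12 | T2 12-15 | T3 15-18 | T2 18-26 |
Completion: T1=3  T2=26  T3=18  T4=10  T5=12
Waiting = turnaround − burst: T1=0, T2=12, T3=12, T4=9, T5=10
Total waiting = 0 + 12 + 12 + 9 + 10 = 43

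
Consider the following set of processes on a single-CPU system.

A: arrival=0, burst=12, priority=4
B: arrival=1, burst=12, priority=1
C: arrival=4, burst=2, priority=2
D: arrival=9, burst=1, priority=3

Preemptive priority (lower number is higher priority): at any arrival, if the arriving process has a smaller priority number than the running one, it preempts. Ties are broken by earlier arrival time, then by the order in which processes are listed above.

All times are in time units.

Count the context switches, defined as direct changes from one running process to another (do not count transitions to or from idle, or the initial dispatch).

Timeline: | A 0-1 | B 1-13 | C 13-15 | D 15-16 | A 16-27 |
Completion: A=27  B=13  C=15  D=16
Turnaround (C−A): A=27  B=12  C=11  D=7

4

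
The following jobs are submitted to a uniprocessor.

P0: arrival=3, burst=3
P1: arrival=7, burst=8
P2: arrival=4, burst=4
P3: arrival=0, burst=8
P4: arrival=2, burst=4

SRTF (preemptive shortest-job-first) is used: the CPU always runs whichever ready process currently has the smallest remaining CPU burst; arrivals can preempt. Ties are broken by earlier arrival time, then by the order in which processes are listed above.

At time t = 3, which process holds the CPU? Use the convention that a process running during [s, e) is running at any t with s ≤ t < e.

P4

Gantt: | P3 0-2 | P4 2-6 | P0 6-9 | P2 9-13 | P3 13-19 | P1 19-27 |
Completion: P0=9  P1=27  P2=13  P3=19  P4=6
Turnaround (C−A): P0=6  P1=20  P2=9  P3=19  P4=4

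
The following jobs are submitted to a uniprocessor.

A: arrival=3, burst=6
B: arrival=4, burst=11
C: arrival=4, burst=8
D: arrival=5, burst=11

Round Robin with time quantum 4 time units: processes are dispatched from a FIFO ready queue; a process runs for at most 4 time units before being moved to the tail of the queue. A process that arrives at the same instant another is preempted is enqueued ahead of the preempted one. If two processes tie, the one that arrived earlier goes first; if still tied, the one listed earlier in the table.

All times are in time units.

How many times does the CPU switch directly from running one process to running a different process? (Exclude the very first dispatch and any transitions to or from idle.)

9

Schedule: | idle 0-3 | A 3-7 | B 7-11 | C 11-15 | D 15-19 | A 19-21 | B 21-25 | C 25-29 | D 29-33 | B 33-36 | D 36-39 |
Completion: A=21  B=36  C=29  D=39
Turnaround (C−A): A=18  B=32  C=25  D=34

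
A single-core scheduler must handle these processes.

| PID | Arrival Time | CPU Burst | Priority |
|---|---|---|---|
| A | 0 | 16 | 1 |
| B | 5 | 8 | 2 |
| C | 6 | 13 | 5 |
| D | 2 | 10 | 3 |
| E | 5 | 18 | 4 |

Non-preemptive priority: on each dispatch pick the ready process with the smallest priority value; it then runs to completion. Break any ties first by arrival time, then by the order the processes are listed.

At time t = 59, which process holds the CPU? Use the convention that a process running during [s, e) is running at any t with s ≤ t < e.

C

Schedule: | A 0-16 | B 16-24 | D 24-34 | E 34-52 | C 52-65 |
Completion: A=16  B=24  C=65  D=34  E=52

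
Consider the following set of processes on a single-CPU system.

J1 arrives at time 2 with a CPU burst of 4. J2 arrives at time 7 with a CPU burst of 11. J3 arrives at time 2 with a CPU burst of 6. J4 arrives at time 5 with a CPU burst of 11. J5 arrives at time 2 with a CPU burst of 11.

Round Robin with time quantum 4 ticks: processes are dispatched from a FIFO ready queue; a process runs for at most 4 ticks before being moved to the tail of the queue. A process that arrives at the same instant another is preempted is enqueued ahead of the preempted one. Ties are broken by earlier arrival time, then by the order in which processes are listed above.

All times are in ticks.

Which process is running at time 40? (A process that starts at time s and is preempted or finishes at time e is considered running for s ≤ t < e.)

J4

Gantt: | idle 0-2 | J1 2-6 | J3 6-10 | J5 10-14 | J4 14-18 | J2 18-22 | J3 22-24 | J5 24-28 | J4 28-32 | J2 32-36 | J5 36-39 | J4 39-42 | J2 42-45 |
Completion: J1=6  J2=45  J3=24  J4=42  J5=39
Turnaround (C−A): J1=4  J2=38  J3=22  J4=37  J5=37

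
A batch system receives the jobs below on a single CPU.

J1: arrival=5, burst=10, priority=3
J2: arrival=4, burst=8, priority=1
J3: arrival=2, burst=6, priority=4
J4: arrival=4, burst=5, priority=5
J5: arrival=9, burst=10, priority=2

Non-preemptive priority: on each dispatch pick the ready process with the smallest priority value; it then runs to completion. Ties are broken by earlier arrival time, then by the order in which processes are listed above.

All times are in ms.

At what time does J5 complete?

26

Schedule: | idle 0-2 | J3 2-8 | J2 8-16 | J5 16-26 | J1 26-36 | J4 36-41 |
Completion: J1=36  J2=16  J3=8  J4=41  J5=26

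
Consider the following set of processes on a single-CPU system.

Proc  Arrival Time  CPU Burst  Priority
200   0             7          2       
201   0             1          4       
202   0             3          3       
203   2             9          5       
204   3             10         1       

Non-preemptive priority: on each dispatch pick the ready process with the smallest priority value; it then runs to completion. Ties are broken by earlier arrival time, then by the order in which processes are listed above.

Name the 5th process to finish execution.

Timeline: | 200 0-7 | 204 7-17 | 202 17-20 | 201 20-21 | 203 21-30 |
Completion: 200=7  201=21  202=20  203=30  204=17
Turnaround (C−A): 200=7  201=21  202=20  203=28  204=14
Finish order: 200 → 204 → 202 → 201 → 203

203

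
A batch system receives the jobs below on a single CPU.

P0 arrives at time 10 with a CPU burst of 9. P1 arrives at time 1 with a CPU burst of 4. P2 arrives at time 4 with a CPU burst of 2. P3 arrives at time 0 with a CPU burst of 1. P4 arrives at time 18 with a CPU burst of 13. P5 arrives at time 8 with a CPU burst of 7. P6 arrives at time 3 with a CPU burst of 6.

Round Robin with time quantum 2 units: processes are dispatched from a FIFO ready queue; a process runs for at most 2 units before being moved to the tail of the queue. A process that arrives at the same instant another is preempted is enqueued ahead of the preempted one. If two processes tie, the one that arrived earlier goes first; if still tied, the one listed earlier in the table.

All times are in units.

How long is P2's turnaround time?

Gantt: | P3 0-1 | P1 1-3 | P6 3-5 | P1 5-7 | P2 7-9 | P6 9-11 | P5 11-13 | P0 13-15 | P6 15-17 | P5 17-19 | P0 19-21 | P4 21-23 | P5 23-25 | P0 25-27 | P4 27-29 | P5 29-30 | P0 30-32 | P4 32-34 | P0 34-35 | P4 35-42 |
Completion: P0=35  P1=7  P2=9  P3=1  P4=42  P5=30  P6=17
Turnaround (C−A): P0=25  P1=6  P2=5  P3=1  P4=24  P5=22  P6=14
Turnaround(P2) = completion − arrival = 9 − 4 = 5

5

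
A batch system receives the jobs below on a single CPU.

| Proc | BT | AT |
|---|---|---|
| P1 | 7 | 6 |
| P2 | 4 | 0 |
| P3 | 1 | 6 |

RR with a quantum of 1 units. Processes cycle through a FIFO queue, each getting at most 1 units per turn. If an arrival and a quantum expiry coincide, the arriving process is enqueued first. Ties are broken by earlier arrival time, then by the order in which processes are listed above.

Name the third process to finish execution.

P1

Schedule: | P2 0-4 | idle 4-6 | P1 6-7 | P3 7-8 | P1 8-14 |
Completion: P1=14  P2=4  P3=8
Turnaround (C−A): P1=8  P2=4  P3=2
Finish order: P2 → P3 → P1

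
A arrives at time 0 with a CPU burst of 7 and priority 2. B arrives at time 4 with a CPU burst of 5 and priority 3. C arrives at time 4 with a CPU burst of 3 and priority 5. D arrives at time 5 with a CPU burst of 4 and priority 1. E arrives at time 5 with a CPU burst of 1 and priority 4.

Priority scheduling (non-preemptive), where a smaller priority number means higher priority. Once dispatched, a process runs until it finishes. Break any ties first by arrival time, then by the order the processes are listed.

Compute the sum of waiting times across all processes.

Timeline: | A 0-7 | D 7-11 | B 11-16 | E 16-17 | C 17-20 |
Completion: A=7  B=16  C=20  D=11  E=17
Turnaround (C−A): A=7  B=12  C=16  D=6  E=12
Waiting = turnaround − burst: A=0, B=7, C=13, D=2, E=11
Total waiting = 0 + 7 + 13 + 2 + 11 = 33

33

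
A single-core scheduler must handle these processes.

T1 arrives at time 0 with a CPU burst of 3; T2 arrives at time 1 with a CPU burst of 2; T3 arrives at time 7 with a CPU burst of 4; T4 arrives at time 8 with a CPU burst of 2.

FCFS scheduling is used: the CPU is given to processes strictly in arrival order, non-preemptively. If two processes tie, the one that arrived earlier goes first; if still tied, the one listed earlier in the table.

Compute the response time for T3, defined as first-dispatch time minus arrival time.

0

Gantt: | T1 0-3 | T2 3-5 | idle 5-7 | T3 7-11 | T4 11-13 |
Completion: T1=3  T2=5  T3=11  T4=13
Turnaround (C−A): T1=3  T2=4  T3=4  T4=5
Response(T3) = first start − arrival = 7 − 7 = 0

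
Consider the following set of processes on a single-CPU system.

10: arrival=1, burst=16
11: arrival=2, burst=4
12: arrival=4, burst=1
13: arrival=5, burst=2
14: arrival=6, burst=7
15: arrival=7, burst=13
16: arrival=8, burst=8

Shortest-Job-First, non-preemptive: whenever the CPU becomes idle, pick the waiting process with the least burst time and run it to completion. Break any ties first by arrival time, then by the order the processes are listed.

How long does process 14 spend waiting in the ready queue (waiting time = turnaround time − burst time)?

Timeline: | idle 0-1 | 10 1-17 | 12 17-18 | 13 18-20 | 11 20-24 | 14 24-31 | 16 31-39 | 15 39-52 |
Completion: 10=17  11=24  12=18  13=20  14=31  15=52  16=39
Waiting(14) = turnaround − burst = 25 − 7 = 18

18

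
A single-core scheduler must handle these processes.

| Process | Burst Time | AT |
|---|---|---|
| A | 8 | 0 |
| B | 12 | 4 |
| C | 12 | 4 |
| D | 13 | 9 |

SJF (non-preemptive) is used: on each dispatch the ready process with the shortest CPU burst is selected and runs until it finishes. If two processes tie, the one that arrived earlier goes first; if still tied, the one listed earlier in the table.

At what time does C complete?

32

Timeline: | A 0-8 | B 8-20 | C 20-32 | D 32-45 |
Completion: A=8  B=20  C=32  D=45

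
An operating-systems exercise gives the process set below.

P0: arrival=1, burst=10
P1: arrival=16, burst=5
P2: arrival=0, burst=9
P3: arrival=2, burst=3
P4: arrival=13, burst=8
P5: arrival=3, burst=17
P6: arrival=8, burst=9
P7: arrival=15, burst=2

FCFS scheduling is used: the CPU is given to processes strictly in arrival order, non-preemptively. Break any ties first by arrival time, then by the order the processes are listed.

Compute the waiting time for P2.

Gantt: | P2 0-9 | P0 9-19 | P3 19-22 | P5 22-39 | P6 39-48 | P4 48-56 | P7 56-58 | P1 58-63 |
Completion: P0=19  P1=63  P2=9  P3=22  P4=56  P5=39  P6=48  P7=58
Turnaround (C−A): P0=18  P1=47  P2=9  P3=20  P4=43  P5=36  P6=40  P7=43
Waiting(P2) = turnaround − burst = 9 − 9 = 0

0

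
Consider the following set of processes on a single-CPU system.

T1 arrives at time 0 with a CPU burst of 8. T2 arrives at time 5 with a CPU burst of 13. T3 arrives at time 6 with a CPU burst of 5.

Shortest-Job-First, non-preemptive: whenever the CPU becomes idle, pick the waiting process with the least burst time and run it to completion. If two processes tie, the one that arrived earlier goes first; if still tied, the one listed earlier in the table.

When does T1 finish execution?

Timeline: | T1 0-8 | T3 8-13 | T2 13-26 |
Completion: T1=8  T2=26  T3=13

8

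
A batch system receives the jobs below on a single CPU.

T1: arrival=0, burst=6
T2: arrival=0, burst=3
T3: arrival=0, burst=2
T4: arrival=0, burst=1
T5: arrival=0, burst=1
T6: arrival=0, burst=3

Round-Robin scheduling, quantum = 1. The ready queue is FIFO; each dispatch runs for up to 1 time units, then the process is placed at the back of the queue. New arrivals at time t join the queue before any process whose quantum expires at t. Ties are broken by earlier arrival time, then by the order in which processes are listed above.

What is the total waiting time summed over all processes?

Schedule: | T1 0-1 | T2 1-2 | T3 2-3 | T4 3-4 | T5 4-5 | T6 5-6 | T1 6-7 | T2 7-8 | T3 8-9 | T6 9-10 | T1 10-11 | T2 11-12 | T6 12-13 | T1 13-16 |
Completion: T1=16  T2=12  T3=9  T4=4  T5=5  T6=13
Turnaround (C−A): T1=16  T2=12  T3=9  T4=4  T5=5  T6=13
Waiting = turnaround − burst: T1=10, T2=9, T3=7, T4=3, T5=4, T6=10
Total waiting = 10 + 9 + 7 + 3 + 4 + 10 = 43

43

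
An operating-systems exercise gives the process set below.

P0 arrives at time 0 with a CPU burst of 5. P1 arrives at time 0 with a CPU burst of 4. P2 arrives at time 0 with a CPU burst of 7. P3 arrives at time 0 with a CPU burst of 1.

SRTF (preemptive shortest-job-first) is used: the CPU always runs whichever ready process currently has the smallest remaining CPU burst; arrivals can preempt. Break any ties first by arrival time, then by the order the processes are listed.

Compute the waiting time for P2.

Timeline: | P3 0-1 | P1 1-5 | P0 5-10 | P2 10-17 |
Completion: P0=10  P1=5  P2=17  P3=1
Waiting(P2) = turnaround − burst = 17 − 7 = 10

10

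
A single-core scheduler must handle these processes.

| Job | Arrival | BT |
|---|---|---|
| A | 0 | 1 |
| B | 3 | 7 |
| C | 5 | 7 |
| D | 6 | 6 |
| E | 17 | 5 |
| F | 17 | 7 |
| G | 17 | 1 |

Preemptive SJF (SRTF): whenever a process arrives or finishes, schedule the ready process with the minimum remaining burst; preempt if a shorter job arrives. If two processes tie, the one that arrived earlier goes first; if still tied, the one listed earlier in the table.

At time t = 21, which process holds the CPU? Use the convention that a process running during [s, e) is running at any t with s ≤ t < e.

E

Timeline: | A 0-1 | idle 1-3 | B 3-10 | D 10-16 | C 16-17 | G 17-18 | E 18-23 | C 23-29 | F 29-36 |
Completion: A=1  B=10  C=29  D=16  E=23  F=36  G=18
Turnaround (C−A): A=1  B=7  C=24  D=10  E=6  F=19  G=1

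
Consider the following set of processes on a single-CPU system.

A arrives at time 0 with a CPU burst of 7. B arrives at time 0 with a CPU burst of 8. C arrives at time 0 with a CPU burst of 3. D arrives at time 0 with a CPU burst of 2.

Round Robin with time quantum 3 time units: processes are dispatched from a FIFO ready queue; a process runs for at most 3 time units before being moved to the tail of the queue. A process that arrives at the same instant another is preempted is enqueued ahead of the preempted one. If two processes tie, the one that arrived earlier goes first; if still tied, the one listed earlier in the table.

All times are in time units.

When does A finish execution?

18

Schedule: | A 0-3 | B 3-6 | C 6-9 | D 9-11 | A 11-14 | B 14-17 | A 17-18 | B 18-20 |
Completion: A=18  B=20  C=9  D=11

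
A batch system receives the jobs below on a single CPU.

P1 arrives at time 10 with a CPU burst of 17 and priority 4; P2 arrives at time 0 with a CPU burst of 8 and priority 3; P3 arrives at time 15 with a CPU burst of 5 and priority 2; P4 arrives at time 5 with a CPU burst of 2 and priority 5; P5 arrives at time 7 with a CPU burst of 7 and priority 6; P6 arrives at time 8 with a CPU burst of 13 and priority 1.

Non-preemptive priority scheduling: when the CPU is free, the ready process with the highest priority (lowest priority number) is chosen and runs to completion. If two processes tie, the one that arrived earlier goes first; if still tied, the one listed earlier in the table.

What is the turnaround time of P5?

Gantt: | P2 0-8 | P6 8-21 | P3 21-26 | P1 26-43 | P4 43-45 | P5 45-52 |
Completion: P1=43  P2=8  P3=26  P4=45  P5=52  P6=21
Turnaround (C−A): P1=33  P2=8  P3=11  P4=40  P5=45  P6=13
Turnaround(P5) = completion − arrival = 52 − 7 = 45

45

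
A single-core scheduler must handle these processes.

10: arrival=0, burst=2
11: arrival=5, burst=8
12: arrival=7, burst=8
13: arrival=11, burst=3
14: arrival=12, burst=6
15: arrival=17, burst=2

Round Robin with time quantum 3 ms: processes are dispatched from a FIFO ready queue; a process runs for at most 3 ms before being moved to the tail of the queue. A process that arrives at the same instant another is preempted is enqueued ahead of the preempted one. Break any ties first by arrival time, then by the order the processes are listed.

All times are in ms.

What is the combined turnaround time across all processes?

Gantt: | 10 0-2 | idle 2-5 | 11 5-8 | 12 8-11 | 11 11-14 | 13 14-17 | 12 17-20 | 14 20-23 | 11 23-25 | 15 25-27 | 12 27-29 | 14 29-32 |
Completion: 10=2  11=25  12=29  13=17  14=32  15=27
Turnaround = completion − arrival: 10=2, 11=20, 12=22, 13=6, 14=20, 15=10
Total turnaround = 2 + 20 + 22 + 6 + 20 + 10 = 80

80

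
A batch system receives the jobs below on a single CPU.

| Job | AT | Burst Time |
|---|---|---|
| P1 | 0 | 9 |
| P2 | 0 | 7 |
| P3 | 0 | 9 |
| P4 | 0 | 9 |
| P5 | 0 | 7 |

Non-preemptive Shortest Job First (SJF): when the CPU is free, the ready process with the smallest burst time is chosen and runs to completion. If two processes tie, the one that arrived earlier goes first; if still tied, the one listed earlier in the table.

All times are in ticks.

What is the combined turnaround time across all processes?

117

Timeline: | P2 0-7 | P5 7-14 | P1 14-23 | P3 23-32 | P4 32-41 |
Completion: P1=23  P2=7  P3=32  P4=41  P5=14
Turnaround = completion − arrival: P1=23, P2=7, P3=32, P4=41, P5=14
Total turnaround = 23 + 7 + 32 + 41 + 14 = 117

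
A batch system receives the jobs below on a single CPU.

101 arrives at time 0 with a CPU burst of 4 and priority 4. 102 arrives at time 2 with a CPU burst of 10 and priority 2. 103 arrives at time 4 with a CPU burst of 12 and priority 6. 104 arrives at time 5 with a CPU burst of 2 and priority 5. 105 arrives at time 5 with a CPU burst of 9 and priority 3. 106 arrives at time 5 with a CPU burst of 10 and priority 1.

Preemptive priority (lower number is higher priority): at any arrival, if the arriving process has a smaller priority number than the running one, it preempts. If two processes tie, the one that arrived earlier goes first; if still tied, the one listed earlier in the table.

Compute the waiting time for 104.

Gantt: | 101 0-2 | 102 2-5 | 106 5-15 | 102 15-22 | 105 22-31 | 101 31-33 | 104 33-35 | 103 35-47 |
Completion: 101=33  102=22  103=47  104=35  105=31  106=15
Waiting(104) = turnaround − burst = 30 − 2 = 28

28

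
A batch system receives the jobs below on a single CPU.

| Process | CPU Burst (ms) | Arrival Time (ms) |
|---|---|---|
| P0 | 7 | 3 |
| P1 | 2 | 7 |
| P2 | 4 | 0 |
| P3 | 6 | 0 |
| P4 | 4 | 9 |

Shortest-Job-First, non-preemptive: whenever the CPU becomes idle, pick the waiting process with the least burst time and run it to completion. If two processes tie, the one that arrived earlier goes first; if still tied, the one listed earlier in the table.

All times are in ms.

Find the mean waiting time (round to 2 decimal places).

Timeline: | P2 0-4 | P3 4-10 | P1 10-12 | P4 12-16 | P0 16-23 |
Completion: P0=23  P1=12  P2=4  P3=10  P4=16
Waiting times: P0=13, P1=3, P2=0, P3=4, P4=3
Average waiting = (13+3+0+4+3) / 5 = 23/5 = 4.60

4.60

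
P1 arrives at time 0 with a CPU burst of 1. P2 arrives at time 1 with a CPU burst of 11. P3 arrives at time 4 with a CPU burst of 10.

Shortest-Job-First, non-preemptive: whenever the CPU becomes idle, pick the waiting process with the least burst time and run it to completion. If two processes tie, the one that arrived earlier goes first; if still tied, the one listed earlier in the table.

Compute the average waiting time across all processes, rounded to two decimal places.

Timeline: | P1 0-1 | P2 1-12 | P3 12-22 |
Completion: P1=1  P2=12  P3=22
Waiting times: P1=0, P2=0, P3=8
Average waiting = (0+0+8) / 3 = 8/3 = 2.67

2.67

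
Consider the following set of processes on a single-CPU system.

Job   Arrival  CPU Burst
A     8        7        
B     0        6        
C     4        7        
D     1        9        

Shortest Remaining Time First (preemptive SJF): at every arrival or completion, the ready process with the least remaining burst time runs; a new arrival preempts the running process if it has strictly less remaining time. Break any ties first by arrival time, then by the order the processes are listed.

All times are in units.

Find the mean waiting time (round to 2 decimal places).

Gantt: | B 0-6 | C 6-13 | A 13-20 | D 20-29 |
Completion: A=20  B=6  C=13  D=29
Waiting times: A=5, B=0, C=2, D=19
Average waiting = (5+0+2+19) / 4 = 26/4 = 6.50

6.50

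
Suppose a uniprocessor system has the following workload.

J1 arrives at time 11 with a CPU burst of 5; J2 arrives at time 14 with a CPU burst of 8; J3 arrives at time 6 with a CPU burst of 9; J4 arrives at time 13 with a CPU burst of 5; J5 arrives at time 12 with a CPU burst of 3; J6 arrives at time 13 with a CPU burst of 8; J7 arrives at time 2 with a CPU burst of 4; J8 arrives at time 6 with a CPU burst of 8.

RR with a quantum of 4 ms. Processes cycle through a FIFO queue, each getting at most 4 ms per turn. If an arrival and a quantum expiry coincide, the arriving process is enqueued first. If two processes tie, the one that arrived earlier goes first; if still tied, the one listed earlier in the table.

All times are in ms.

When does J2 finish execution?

Gantt: | idle 0-2 | J7 2-6 | J3 6-10 | J8 10-14 | J3 14-18 | J1 18-22 | J5 22-25 | J4 25-29 | J6 29-33 | J2 33-37 | J8 37-41 | J3 41-42 | J1 42-43 | J4 43-44 | J6 44-48 | J2 48-52 |
Completion: J1=43  J2=52  J3=42  J4=44  J5=25  J6=48  J7=6  J8=41
Turnaround (C−A): J1=32  J2=38  J3=36  J4=31  J5=13  J6=35  J7=4  J8=35

52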